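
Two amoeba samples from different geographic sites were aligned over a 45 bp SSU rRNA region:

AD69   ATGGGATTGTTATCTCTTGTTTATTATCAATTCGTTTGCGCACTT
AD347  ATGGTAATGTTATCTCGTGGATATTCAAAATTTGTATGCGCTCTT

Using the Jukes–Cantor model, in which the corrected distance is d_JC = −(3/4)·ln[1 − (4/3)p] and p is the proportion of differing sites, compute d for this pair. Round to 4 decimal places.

Mismatches occur at site 5 (G↔T), site 7 (T↔A), site 17 (T↔G), site 20 (T↔G), site 21 (T↔A), site 26 (A↔C), site 27 (T↔A), site 28 (C↔A), site 33 (C↔T), site 36 (T↔A), site 42 (A↔T).
p = 11/45 = 0.244444.
d = −0.75 · ln(1 − (4/3)·0.244444) = −0.75 · ln(0.674075) = −0.75 · (-0.394414) = 0.2958.

0.2958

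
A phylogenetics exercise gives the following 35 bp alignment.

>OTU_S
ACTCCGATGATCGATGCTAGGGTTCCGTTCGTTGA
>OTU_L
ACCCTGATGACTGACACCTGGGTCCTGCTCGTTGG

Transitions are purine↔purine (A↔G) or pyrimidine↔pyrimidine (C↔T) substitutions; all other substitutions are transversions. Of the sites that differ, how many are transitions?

Differing sites — 3:T/C (Ti); 5:C/T (Ti); 11:T/C (Ti); 12:C/T (Ti); 15:T/C (Ti); 16:G/A (Ti); 18:T/C (Ti); 19:A/T (Tv); 24:T/C (Ti); 26:C/T (Ti); 28:T/C (Ti); 35:A/G (Ti).
Of the 12 differences, 11 transitions and 1 transversion, so the answer is 11.

11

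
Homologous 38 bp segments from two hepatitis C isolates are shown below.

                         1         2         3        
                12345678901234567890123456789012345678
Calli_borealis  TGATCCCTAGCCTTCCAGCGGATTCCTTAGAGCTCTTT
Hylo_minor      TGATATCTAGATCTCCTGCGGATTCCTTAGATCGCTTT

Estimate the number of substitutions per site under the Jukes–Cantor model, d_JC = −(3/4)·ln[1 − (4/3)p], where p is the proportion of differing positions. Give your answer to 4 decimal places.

Mismatches occur at site 5 (C↔A), site 6 (C↔T), site 11 (C↔A), site 12 (C↔T), site 13 (T↔C), site 17 (A↔T), site 32 (G↔T), site 34 (T↔G).
p = 8/38 = 0.210526.
d = −0.75 · ln(1 − (4/3)·0.210526) = −0.75 · ln(0.719299) = −0.75 · (-0.329478) = 0.2471.

0.2471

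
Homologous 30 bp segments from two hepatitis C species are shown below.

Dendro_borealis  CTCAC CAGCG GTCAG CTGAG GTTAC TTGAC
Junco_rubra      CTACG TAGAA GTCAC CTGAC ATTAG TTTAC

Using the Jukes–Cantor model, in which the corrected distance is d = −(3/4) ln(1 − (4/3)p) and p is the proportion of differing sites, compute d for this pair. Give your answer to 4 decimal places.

Differing sites — 3:C/A; 4:A/C; 5:C/G; 6:C/T; 9:C/A; 10:G/A; 15:G/C; 20:G/C; 21:G/A; 25:C/G; 28:G/T.
p = 11/30 = 0.366667.
d = −0.75 · ln(1 − (4/3)·0.366667) = −0.75 · ln(0.511111) = −0.75 · (-0.671168) = 0.5034.

0.5034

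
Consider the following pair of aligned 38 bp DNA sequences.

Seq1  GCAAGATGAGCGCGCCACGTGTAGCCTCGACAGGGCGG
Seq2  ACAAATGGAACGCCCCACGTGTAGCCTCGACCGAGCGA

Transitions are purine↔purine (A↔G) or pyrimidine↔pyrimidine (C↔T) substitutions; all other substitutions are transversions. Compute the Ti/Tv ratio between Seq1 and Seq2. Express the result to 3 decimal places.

1.250

The sequences differ at positions 1 (G/A, transition), 5 (G/A, transition), 6 (A/T, transversion), 7 (T/G, transversion), 10 (G/A, transition), 14 (G/C, transversion), 32 (A/C, transversion), 34 (G/A, transition), 38 (G/A, transition).
Of the 9 differences, 5 transitions and 4 transversions, so Ti/Tv = 5/4 = 1.250.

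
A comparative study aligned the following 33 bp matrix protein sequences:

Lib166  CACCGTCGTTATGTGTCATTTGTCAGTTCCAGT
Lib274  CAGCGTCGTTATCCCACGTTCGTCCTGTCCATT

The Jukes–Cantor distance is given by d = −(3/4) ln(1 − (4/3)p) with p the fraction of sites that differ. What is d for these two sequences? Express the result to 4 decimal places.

The sequences differ at positions 3 (C/G), 13 (G/C), 14 (T/C), 15 (G/C), 16 (T/A), 18 (A/G), 21 (T/C), 25 (A/C), 26 (G/T), 27 (T/G), 32 (G/T).
p = 11/33 = 0.333333.
d = −0.75 · ln(1 − (4/3)·0.333333) = −0.75 · ln(0.555556) = −0.75 · (-0.587786) = 0.4408.

0.4408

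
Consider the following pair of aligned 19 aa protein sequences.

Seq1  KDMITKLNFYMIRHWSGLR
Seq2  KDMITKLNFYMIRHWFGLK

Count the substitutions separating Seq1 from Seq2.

2

The sequences differ at positions 16 (S/F), 19 (R/K).
That gives 2 mismatches out of 19 aligned sites, so the Hamming distance is 2.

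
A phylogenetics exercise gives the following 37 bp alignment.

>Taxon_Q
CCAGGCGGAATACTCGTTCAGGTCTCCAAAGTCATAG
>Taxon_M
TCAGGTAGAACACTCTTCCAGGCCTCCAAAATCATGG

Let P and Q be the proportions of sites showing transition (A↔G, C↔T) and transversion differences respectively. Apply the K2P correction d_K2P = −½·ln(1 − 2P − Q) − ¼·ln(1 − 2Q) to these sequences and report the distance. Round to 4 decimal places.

The sequences differ at positions 1 (C/T, transition), 6 (C/T, transition), 7 (G/A, transition), 11 (T/C, transition), 16 (G/T, transversion), 18 (T/C, transition), 23 (T/C, transition), 31 (G/A, transition), 36 (A/G, transition).
Of the 9 differences, 8 transitions and 1 transversion over 37 sites: P = 8/37 = 0.216216, Q = 1/37 = 0.027027.
d = −0.5·ln(0.540541) − 0.25·ln(0.945946) = −0.5·(-0.615185) − 0.25·(-0.055570) = 0.3215.

0.3215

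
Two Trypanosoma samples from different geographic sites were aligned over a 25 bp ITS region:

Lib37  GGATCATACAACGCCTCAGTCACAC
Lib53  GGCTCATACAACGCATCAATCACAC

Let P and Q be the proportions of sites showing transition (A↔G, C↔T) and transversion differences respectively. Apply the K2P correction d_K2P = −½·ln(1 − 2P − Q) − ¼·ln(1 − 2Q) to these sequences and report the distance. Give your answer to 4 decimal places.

The sequences differ at positions 3 (A/C, transversion), 15 (C/A, transversion), 19 (G/A, transition).
Of the 3 differences, 1 transition and 2 transversions over 25 sites: P = 1/25 = 0.040000, Q = 2/25 = 0.080000.
d = −0.5·ln(0.840000) − 0.25·ln(0.840000) = −0.5·(-0.174353) − 0.25·(-0.174353) = 0.1308.

0.1308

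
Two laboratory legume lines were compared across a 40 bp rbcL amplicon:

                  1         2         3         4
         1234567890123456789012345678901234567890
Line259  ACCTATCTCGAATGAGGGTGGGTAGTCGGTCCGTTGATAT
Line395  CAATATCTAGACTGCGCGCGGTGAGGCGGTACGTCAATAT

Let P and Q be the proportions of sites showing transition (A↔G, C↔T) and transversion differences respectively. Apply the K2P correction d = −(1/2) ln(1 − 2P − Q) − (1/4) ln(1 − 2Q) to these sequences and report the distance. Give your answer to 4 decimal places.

0.4763

The sequences differ at positions 1 (A/C, transversion), 2 (C/A, transversion), 3 (C/A, transversion), 9 (C/A, transversion), 12 (A/C, transversion), 15 (A/C, transversion), 17 (G/C, transversion), 19 (T/C, transition), 22 (G/T, transversion), 23 (T/G, transversion), 26 (T/G, transversion), 31 (C/A, transversion), 35 (T/C, transition), 36 (G/A, transition).
Of the 14 differences, 3 transitions and 11 transversions over 40 sites: P = 3/40 = 0.075000, Q = 11/40 = 0.275000.
d = −0.5·ln(0.575000) − 0.25·ln(0.450000) = −0.5·(-0.553385) − 0.25·(-0.798508) = 0.4763.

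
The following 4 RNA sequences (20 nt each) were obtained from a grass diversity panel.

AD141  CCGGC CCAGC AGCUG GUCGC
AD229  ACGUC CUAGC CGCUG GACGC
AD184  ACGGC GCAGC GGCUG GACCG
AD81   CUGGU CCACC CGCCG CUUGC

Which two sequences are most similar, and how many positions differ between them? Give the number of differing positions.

5

Pairwise Hamming distances:
  AD141 vs AD229: 5
  AD141 vs AD184: 6
  AD141 vs AD81: 7
  AD229 vs AD184: 6
  AD229 vs AD81: 10
  AD184 vs AD81: 12
The smallest is 5, between AD141 and AD229.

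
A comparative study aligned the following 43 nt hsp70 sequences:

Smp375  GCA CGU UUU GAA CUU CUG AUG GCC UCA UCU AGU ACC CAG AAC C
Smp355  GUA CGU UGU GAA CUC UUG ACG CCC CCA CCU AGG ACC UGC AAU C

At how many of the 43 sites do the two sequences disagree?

Differing sites — 2:C/U; 8:U/G; 15:U/C; 16:C/U; 20:U/C; 22:G/C; 25:U/C; 28:U/C; 33:U/G; 37:C/U; 38:A/G; 39:G/C; 42:C/U.
That gives 13 mismatches out of 43 aligned sites, so the Hamming distance is 13.

13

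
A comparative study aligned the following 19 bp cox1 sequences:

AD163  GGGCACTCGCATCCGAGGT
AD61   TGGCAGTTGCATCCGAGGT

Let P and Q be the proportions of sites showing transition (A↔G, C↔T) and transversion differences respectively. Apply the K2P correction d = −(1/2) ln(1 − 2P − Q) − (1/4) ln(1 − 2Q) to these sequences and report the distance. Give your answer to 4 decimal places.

Mismatches occur at site 1 (G↔T, transversion), site 6 (C↔G, transversion), site 8 (C↔T, transition).
Of the 3 differences, 1 transition and 2 transversions over 19 sites: P = 1/19 = 0.052632, Q = 2/19 = 0.105263.
d = −0.5·ln(0.789473) − 0.25·ln(0.789474) = −0.5·(-0.236390) − 0.25·(-0.236388) = 0.1773.

0.1773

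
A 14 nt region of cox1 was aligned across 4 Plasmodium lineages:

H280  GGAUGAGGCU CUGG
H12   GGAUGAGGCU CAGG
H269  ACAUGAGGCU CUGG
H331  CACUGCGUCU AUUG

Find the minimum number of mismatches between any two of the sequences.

1

Pairwise Hamming distances:
  H280 vs H12: 1
  H280 vs H269: 2
  H280 vs H331: 7
  H12 vs H269: 3
  H12 vs H331: 8
  H269 vs H331: 7
The smallest is 1, between H280 and H12.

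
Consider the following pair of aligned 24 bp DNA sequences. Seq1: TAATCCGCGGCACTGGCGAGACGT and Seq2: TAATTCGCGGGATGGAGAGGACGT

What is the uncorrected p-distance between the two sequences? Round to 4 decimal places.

0.3333

Differing sites — 5:C/T; 11:C/G; 13:C/T; 14:T/G; 16:G/A; 17:C/G; 18:G/A; 19:A/G.
There are 8 differences over 24 sites, so p = 8/24 = 0.3333.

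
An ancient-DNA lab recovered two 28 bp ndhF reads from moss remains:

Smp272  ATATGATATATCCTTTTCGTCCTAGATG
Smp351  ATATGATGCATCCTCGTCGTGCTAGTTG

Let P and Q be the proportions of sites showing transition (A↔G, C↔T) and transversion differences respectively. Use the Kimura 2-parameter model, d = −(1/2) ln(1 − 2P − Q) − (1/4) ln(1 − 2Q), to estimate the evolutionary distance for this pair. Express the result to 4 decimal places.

0.2542

Mismatches occur at site 8 (A↔G, transition), site 9 (T↔C, transition), site 15 (T↔C, transition), site 16 (T↔G, transversion), site 21 (C↔G, transversion), site 26 (A↔T, transversion).
Of the 6 differences, 3 transitions and 3 transversions over 28 sites: P = 3/28 = 0.107143, Q = 3/28 = 0.107143.
d = −0.5·ln(0.678571) − 0.25·ln(0.785714) = −0.5·(-0.387766) − 0.25·(-0.241162) = 0.2542.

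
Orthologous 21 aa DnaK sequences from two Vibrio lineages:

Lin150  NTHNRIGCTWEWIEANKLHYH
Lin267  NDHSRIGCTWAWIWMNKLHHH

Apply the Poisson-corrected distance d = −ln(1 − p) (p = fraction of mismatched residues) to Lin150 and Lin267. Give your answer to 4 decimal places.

Mismatches occur at site 2 (T→D), site 4 (N→S), site 11 (E→A), site 14 (E→W), site 15 (A→M), site 20 (Y→H).
p = 6/21 = 0.285714.
d = −ln(1 − 0.285714) = −ln(0.714286) = 0.3365.

0.3365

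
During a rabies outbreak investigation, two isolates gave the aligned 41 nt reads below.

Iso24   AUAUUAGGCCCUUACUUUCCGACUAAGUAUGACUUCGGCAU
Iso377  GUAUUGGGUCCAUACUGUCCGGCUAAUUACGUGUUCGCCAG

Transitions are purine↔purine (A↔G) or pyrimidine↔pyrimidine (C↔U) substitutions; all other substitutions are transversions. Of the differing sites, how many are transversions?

The sequences differ at positions 1 (A/G, transition), 6 (A/G, transition), 9 (C/U, transition), 12 (U/A, transversion), 17 (U/G, transversion), 22 (A/G, transition), 27 (G/U, transversion), 30 (U/C, transition), 32 (A/U, transversion), 33 (C/G, transversion), 38 (G/C, transversion), 41 (U/G, transversion).
Of the 12 differences, 5 transitions and 7 transversions, so the answer is 7.

7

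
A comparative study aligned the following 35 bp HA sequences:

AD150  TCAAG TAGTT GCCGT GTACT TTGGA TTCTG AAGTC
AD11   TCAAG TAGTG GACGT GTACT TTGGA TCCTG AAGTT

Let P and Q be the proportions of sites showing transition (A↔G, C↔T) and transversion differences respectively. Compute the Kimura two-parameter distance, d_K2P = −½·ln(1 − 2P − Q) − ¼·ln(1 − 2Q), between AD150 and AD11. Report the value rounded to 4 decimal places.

The sequences differ at positions 10 (T/G, transversion), 12 (C/A, transversion), 27 (T/C, transition), 35 (C/T, transition).
Of the 4 differences, 2 transitions and 2 transversions over 35 sites: P = 2/35 = 0.057143, Q = 2/35 = 0.057143.
d = −0.5·ln(0.828571) − 0.25·ln(0.885714) = −0.5·(-0.188053) − 0.25·(-0.121361) = 0.1244.

0.1244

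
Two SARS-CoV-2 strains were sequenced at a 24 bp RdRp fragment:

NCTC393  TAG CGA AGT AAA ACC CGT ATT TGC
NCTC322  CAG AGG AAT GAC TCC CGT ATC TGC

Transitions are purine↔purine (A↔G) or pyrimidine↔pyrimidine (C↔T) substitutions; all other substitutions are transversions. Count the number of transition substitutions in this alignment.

5

The sequences differ at positions 1 (T/C, transition), 4 (C/A, transversion), 6 (A/G, transition), 8 (G/A, transition), 10 (A/G, transition), 12 (A/C, transversion), 13 (A/T, transversion), 21 (T/C, transition).
Of the 8 differences, 5 transitions and 3 transversions, so the answer is 5.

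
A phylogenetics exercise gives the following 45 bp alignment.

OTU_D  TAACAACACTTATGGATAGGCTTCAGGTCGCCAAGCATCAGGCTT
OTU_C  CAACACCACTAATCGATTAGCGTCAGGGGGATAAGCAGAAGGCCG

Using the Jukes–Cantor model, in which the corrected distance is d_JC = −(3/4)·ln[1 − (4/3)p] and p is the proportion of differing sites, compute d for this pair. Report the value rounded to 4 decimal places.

The sequences differ at positions 1 (T/C), 6 (A/C), 11 (T/A), 14 (G/C), 18 (A/T), 19 (G/A), 22 (T/G), 28 (T/G), 29 (C/G), 31 (C/A), 32 (C/T), 38 (T/G), 39 (C/A), 44 (T/C), 45 (T/G).
p = 15/45 = 0.333333.
d = −0.75 · ln(1 − (4/3)·0.333333) = −0.75 · ln(0.555556) = −0.75 · (-0.587786) = 0.4408.

0.4408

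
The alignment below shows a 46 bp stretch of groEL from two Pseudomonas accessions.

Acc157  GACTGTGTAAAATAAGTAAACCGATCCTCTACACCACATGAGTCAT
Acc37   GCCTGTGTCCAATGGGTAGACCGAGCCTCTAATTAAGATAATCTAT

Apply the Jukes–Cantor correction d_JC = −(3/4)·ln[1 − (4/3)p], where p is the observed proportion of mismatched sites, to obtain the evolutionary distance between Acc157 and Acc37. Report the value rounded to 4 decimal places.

Differing sites — 2:A/C; 9:A/C; 10:A/C; 14:A/G; 15:A/G; 19:A/G; 25:T/G; 32:C/A; 33:A/T; 34:C/T; 35:C/A; 37:C/G; 40:G/A; 42:G/T; 43:T/C; 44:C/T.
p = 16/46 = 0.347826.
d = −0.75 · ln(1 − (4/3)·0.347826) = −0.75 · ln(0.536232) = −0.75 · (-0.623188) = 0.4674.

0.4674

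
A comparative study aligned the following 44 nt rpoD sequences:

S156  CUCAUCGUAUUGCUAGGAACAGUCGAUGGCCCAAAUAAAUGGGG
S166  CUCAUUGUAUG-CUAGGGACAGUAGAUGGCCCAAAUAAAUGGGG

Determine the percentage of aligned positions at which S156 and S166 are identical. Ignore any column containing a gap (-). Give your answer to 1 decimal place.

Excluding the 1 gap column leaves 43 comparable sites.
The sequences differ at positions 6 (C/U), 11 (U/G), 18 (A/G), 24 (C/A).
39 of the 43 comparable sites match, so the percent identity is 39/43 × 100 = 90.7%.

90.7%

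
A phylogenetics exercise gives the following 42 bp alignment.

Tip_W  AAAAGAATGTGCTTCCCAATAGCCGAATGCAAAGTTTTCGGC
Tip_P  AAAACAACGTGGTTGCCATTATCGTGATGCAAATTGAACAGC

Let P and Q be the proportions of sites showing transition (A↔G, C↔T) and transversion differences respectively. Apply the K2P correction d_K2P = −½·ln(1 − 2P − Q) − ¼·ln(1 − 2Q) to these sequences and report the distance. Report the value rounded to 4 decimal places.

Mismatches occur at site 5 (G↔C, transversion), site 8 (T↔C, transition), site 12 (C↔G, transversion), site 15 (C↔G, transversion), site 19 (A↔T, transversion), site 22 (G↔T, transversion), site 24 (C↔G, transversion), site 25 (G↔T, transversion), site 26 (A↔G, transition), site 34 (G↔T, transversion), site 36 (T↔G, transversion), site 37 (T↔A, transversion), site 38 (T↔A, transversion), site 40 (G↔A, transition).
Of the 14 differences, 3 transitions and 11 transversions over 42 sites: P = 3/42 = 0.071429, Q = 11/42 = 0.261905.
d = −0.5·ln(0.595237) − 0.25·ln(0.476190) = −0.5·(-0.518796) − 0.25·(-0.741938) = 0.4449.

0.4449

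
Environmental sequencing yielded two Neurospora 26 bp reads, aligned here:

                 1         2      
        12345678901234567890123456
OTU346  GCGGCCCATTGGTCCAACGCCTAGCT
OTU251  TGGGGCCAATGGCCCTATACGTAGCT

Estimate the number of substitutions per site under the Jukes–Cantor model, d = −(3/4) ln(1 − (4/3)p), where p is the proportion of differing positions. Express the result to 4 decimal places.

0.4643

Differing sites — 1:G/T; 2:C/G; 5:C/G; 9:T/A; 13:T/C; 16:A/T; 18:C/T; 19:G/A; 21:C/G.
p = 9/26 = 0.346154.
d = −0.75 · ln(1 − (4/3)·0.346154) = −0.75 · ln(0.538461) = −0.75 · (-0.619040) = 0.4643.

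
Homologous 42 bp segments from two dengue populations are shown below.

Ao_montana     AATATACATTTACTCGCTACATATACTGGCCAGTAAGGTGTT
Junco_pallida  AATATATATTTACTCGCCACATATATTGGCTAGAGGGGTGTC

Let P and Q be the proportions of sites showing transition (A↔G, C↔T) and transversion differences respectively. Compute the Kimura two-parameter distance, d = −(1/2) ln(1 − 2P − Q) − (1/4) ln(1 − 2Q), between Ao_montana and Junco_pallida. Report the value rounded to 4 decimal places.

The sequences differ at positions 7 (C/T, transition), 18 (T/C, transition), 26 (C/T, transition), 31 (C/T, transition), 34 (T/A, transversion), 35 (A/G, transition), 36 (A/G, transition), 42 (T/C, transition).
Of the 8 differences, 7 transitions and 1 transversion over 42 sites: P = 7/42 = 0.166667, Q = 1/42 = 0.023810.
d = −0.5·ln(0.642856) − 0.25·ln(0.952380) = −0.5·(-0.441835) − 0.25·(-0.048791) = 0.2331.

0.2331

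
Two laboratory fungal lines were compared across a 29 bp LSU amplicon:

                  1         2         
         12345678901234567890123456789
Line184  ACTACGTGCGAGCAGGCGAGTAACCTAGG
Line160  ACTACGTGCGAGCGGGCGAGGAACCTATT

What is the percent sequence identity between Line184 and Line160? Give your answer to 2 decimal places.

86.21%

Differing sites — 14:A/G; 21:T/G; 28:G/T; 29:G/T.
25 of the 29 sites match, so the percent identity is 25/29 × 100 = 86.21%.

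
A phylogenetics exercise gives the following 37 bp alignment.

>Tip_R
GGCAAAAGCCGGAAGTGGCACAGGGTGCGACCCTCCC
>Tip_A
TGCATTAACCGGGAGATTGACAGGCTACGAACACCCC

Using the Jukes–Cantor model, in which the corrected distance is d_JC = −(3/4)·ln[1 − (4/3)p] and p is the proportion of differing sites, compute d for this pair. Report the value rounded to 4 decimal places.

Mismatches occur at site 1 (G/T), site 5 (A/T), site 6 (A/T), site 8 (G/A), site 13 (A/G), site 16 (T/A), site 17 (G/T), site 18 (G/T), site 19 (C/G), site 25 (G/C), site 27 (G/A), site 31 (C/A), site 33 (C/A), site 34 (T/C).
p = 14/37 = 0.378378.
d = −0.75 · ln(1 − (4/3)·0.378378) = −0.75 · ln(0.495496) = −0.75 · (-0.702196) = 0.5266.

0.5266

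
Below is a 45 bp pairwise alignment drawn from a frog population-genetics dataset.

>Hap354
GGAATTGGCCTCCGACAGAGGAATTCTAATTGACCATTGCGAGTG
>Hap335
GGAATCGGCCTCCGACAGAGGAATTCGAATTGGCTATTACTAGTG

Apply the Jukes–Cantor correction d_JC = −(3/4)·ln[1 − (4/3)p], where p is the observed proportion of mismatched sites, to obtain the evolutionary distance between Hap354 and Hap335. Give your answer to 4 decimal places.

0.1468

The sequences differ at positions 6 (T/C), 27 (T/G), 33 (A/G), 35 (C/T), 39 (G/A), 41 (G/T).
p = 6/45 = 0.133333.
d = −0.75 · ln(1 − (4/3)·0.133333) = −0.75 · ln(0.822223) = −0.75 · (-0.195744) = 0.1468.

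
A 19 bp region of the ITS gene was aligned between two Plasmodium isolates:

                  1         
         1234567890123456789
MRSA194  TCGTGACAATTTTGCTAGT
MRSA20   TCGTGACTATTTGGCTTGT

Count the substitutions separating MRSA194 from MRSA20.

3

Differing sites — 8:A/T; 13:T/G; 17:A/T.
That gives 3 mismatches out of 19 aligned sites, so the Hamming distance is 3.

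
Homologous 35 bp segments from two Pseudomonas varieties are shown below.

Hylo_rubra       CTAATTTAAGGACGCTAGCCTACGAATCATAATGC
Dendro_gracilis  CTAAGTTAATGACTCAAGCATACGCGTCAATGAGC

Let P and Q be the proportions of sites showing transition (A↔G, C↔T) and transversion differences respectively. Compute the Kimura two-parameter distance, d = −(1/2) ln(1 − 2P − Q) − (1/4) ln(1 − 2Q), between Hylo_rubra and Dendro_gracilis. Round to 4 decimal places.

Differing sites — 5:T/G (Tv); 10:G/T (Tv); 14:G/T (Tv); 16:T/A (Tv); 20:C/A (Tv); 25:A/C (Tv); 26:A/G (Ti); 30:T/A (Tv); 31:A/T (Tv); 32:A/G (Ti); 33:T/A (Tv).
Of the 11 differences, 2 transitions and 9 transversions over 35 sites: P = 2/35 = 0.057143, Q = 9/35 = 0.257143.
d = −0.5·ln(0.628571) − 0.25·ln(0.485714) = −0.5·(-0.464306) − 0.25·(-0.722135) = 0.4127.

0.4127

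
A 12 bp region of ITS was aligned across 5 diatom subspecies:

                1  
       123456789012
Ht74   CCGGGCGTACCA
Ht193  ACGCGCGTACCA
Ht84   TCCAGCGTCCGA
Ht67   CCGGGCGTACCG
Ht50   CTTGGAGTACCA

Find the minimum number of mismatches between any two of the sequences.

1

Pairwise Hamming distances:
  Ht74 vs Ht193: 2
  Ht74 vs Ht84: 5
  Ht74 vs Ht67: 1
  Ht74 vs Ht50: 3
  Ht193 vs Ht84: 5
  Ht193 vs Ht67: 3
  Ht193 vs Ht50: 5
  Ht84 vs Ht67: 6
  Ht84 vs Ht50: 7
  Ht67 vs Ht50: 4
The smallest is 1, between Ht74 and Ht67.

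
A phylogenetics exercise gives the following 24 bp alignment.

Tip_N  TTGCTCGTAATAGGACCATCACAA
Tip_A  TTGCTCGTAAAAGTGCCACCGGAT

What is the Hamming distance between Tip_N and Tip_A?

7

Differing sites — 11:T/A; 14:G/T; 15:A/G; 19:T/C; 21:A/G; 22:C/G; 24:A/T.
That gives 7 mismatches out of 24 aligned sites, so the Hamming distance is 7.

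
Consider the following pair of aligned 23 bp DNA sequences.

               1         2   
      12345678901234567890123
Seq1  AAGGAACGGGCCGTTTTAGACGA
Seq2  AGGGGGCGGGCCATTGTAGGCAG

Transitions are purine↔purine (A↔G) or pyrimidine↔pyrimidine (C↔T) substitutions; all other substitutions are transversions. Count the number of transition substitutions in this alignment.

Mismatches occur at site 2 (A↔G, transition), site 5 (A↔G, transition), site 6 (A↔G, transition), site 13 (G↔A, transition), site 16 (T↔G, transversion), site 20 (A↔G, transition), site 22 (G↔A, transition), site 23 (A↔G, transition).
Of the 8 differences, 7 transitions and 1 transversion, so the answer is 7.

7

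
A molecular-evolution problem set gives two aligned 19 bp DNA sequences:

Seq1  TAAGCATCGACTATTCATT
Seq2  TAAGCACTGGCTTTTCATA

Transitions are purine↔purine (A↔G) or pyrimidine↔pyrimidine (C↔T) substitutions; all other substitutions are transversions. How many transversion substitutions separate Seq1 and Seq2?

2

The sequences differ at positions 7 (T/C, transition), 8 (C/T, transition), 10 (A/G, transition), 13 (A/T, transversion), 19 (T/A, transversion).
Of the 5 differences, 3 transitions and 2 transversions, so the answer is 2.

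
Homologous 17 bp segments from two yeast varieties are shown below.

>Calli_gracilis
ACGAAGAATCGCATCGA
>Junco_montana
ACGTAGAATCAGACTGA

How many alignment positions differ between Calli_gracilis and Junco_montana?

5

The sequences differ at positions 4 (A/T), 11 (G/A), 12 (C/G), 14 (T/C), 15 (C/T).
That gives 5 mismatches out of 17 aligned sites, so the Hamming distance is 5.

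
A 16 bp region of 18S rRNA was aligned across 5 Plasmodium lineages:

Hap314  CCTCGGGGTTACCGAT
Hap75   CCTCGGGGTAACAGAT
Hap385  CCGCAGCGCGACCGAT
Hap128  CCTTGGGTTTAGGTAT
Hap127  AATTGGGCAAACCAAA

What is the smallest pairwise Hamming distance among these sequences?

2

Pairwise Hamming distances:
  Hap314 vs Hap75: 2
  Hap314 vs Hap385: 5
  Hap314 vs Hap128: 5
  Hap314 vs Hap127: 8
  Hap75 vs Hap385: 6
  Hap75 vs Hap128: 6
  Hap75 vs Hap127: 8
  Hap385 vs Hap128: 10
  Hap385 vs Hap127: 11
  Hap128 vs Hap127: 9
The smallest is 2, between Hap314 and Hap75.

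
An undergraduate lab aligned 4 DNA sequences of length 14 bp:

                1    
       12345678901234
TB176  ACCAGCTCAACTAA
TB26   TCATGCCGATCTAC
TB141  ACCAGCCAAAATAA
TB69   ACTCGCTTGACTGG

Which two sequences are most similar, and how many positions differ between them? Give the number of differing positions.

Pairwise Hamming distances:
  TB176 vs TB26: 7
  TB176 vs TB141: 3
  TB176 vs TB69: 6
  TB26 vs TB141: 7
  TB26 vs TB69: 9
  TB141 vs TB69: 8
The smallest is 3, between TB176 and TB141.

3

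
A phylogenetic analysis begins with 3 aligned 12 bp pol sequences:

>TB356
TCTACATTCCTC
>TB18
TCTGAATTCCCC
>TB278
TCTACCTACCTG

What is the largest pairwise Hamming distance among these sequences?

6

Pairwise Hamming distances:
  TB356 vs TB18: 3
  TB356 vs TB278: 3
  TB18 vs TB278: 6
The largest is 6, between TB18 and TB278.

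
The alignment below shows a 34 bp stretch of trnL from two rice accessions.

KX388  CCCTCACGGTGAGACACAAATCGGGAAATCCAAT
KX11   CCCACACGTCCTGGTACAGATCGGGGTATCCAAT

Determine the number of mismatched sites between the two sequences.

The sequences differ at positions 4 (T/A), 9 (G/T), 10 (T/C), 11 (G/C), 12 (A/T), 14 (A/G), 15 (C/T), 19 (A/G), 26 (A/G), 27 (A/T).
That gives 10 mismatches out of 34 aligned sites, so the Hamming distance is 10.

10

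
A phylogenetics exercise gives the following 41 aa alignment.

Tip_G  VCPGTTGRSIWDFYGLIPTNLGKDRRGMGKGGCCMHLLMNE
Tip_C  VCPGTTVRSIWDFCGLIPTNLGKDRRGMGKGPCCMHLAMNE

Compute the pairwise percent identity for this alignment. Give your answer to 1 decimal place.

Mismatches occur at site 7 (G↔V), site 14 (Y↔C), site 32 (G↔P), site 38 (L↔A).
37 of the 41 sites match, so the percent identity is 37/41 × 100 = 90.2%.

90.2%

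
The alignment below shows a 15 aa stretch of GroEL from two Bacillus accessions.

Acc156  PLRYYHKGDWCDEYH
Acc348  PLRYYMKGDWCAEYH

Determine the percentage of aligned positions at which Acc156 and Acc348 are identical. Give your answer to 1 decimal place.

86.7%

Differing sites — 6:H/M; 12:D/A.
13 of the 15 sites match, so the percent identity is 13/15 × 100 = 86.7%.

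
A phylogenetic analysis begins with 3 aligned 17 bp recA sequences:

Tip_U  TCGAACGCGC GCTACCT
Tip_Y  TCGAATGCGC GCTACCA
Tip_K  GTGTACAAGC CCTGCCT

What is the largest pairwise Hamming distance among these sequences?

Pairwise Hamming distances:
  Tip_U vs Tip_Y: 2
  Tip_U vs Tip_K: 7
  Tip_Y vs Tip_K: 9
The largest is 9, between Tip_Y and Tip_K.

9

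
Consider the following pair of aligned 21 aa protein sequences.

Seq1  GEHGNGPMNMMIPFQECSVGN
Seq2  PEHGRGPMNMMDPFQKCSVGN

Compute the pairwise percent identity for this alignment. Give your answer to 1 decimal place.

81.0%

Mismatches occur at site 1 (G↔P), site 5 (N↔R), site 12 (I↔D), site 16 (E↔K).
17 of the 21 sites match, so the percent identity is 17/21 × 100 = 81.0%.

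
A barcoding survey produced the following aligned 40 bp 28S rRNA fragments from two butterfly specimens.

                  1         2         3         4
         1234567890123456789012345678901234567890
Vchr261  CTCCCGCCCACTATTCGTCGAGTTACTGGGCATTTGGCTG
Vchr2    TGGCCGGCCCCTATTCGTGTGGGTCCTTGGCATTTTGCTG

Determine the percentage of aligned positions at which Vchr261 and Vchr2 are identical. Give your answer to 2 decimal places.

Differing sites — 1:C/T; 2:T/G; 3:C/G; 7:C/G; 10:A/C; 19:C/G; 20:G/T; 21:A/G; 23:T/G; 25:A/C; 28:G/T; 36:G/T.
28 of the 40 sites match, so the percent identity is 28/40 × 100 = 70.00%.

70.00%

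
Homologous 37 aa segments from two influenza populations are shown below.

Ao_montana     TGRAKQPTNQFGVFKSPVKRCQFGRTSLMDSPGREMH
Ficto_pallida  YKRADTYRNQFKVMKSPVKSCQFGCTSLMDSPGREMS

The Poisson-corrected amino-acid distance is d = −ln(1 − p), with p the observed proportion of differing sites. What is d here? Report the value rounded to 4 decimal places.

0.3528

The sequences differ at positions 1 (T/Y), 2 (G/K), 5 (K/D), 6 (Q/T), 7 (P/Y), 8 (T/R), 12 (G/K), 14 (F/M), 20 (R/S), 25 (R/C), 37 (H/S).
p = 11/37 = 0.297297.
d = −ln(1 − 0.297297) = −ln(0.702703) = 0.3528.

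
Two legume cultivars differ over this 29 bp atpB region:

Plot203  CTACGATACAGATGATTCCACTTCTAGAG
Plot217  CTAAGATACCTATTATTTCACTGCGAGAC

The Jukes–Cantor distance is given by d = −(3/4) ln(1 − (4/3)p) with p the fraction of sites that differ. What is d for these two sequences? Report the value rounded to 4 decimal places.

0.3439

Differing sites — 4:C/A; 10:A/C; 11:G/T; 14:G/T; 18:C/T; 23:T/G; 25:T/G; 29:G/C.
p = 8/29 = 0.275862.
d = −0.75 · ln(1 − (4/3)·0.275862) = −0.75 · ln(0.632184) = −0.75 · (-0.458575) = 0.3439.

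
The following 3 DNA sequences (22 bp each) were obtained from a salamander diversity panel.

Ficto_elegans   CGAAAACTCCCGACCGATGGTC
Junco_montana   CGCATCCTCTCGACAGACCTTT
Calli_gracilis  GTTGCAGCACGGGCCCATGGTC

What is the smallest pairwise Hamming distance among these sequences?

Pairwise Hamming distances:
  Ficto_elegans vs Junco_montana: 9
  Ficto_elegans vs Calli_gracilis: 11
  Junco_montana vs Calli_gracilis: 18
The smallest is 9, between Ficto_elegans and Junco_montana.

9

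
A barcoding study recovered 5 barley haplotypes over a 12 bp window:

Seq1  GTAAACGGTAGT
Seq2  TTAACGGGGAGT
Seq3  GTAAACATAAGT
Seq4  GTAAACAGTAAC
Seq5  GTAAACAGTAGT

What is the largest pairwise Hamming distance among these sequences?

Pairwise Hamming distances:
  Seq1 vs Seq2: 4
  Seq1 vs Seq3: 3
  Seq1 vs Seq4: 3
  Seq1 vs Seq5: 1
  Seq2 vs Seq3: 6
  Seq2 vs Seq4: 7
  Seq2 vs Seq5: 5
  Seq3 vs Seq4: 4
  Seq3 vs Seq5: 2
  Seq4 vs Seq5: 2
The largest is 7, between Seq2 and Seq4.

7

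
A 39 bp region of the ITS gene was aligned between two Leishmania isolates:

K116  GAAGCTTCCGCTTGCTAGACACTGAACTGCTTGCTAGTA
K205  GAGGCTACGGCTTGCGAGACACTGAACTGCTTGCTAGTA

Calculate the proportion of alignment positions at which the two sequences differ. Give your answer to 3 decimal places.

0.103

Differing sites — 3:A/G; 7:T/A; 9:C/G; 16:T/G.
There are 4 differences over 39 sites, so p = 4/39 = 0.103.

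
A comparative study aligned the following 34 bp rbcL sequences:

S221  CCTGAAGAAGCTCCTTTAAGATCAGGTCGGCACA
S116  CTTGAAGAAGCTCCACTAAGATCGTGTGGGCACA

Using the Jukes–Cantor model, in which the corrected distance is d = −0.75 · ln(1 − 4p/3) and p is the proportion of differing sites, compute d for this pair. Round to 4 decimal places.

0.2012

Mismatches occur at site 2 (C/T), site 15 (T/A), site 16 (T/C), site 24 (A/G), site 25 (G/T), site 28 (C/G).
p = 6/34 = 0.176471.
d = −0.75 · ln(1 − (4/3)·0.176471) = −0.75 · ln(0.764705) = −0.75 · (-0.268265) = 0.2012.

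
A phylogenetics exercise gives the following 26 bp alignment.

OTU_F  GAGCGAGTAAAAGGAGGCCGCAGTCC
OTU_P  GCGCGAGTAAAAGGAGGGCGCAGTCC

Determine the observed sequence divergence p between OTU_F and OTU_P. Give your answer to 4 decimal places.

0.0769

Differing sites — 2:A/C; 18:C/G.
There are 2 differences over 26 sites, so p = 2/26 = 0.0769.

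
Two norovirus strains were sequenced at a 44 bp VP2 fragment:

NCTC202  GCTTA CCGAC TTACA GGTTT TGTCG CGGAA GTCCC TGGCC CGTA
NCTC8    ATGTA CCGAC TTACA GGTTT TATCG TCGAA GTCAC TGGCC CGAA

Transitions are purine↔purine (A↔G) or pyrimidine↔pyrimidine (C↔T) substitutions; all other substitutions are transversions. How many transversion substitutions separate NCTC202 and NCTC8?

Mismatches occur at site 1 (G/A, transition), site 2 (C/T, transition), site 3 (T/G, transversion), site 22 (G/A, transition), site 26 (C/T, transition), site 27 (G/C, transversion), site 34 (C/A, transversion), site 43 (T/A, transversion).
Of the 8 differences, 4 transitions and 4 transversions, so the answer is 4.

4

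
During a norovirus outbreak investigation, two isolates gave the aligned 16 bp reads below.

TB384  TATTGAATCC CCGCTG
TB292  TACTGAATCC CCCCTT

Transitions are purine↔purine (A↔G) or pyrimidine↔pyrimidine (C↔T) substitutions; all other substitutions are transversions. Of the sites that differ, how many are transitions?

Differing sites — 3:T/C (Ti); 13:G/C (Tv); 16:G/T (Tv).
Of the 3 differences, 1 transition and 2 transversions, so the answer is 1.

1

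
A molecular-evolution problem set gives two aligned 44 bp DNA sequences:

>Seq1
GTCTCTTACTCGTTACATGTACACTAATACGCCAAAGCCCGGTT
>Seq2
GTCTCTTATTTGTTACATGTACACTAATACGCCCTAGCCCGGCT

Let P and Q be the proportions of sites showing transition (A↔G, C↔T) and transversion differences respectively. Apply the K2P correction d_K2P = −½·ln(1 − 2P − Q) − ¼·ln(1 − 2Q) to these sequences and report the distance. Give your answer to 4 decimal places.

0.1242

The sequences differ at positions 9 (C/T, transition), 11 (C/T, transition), 34 (A/C, transversion), 35 (A/T, transversion), 43 (T/C, transition).
Of the 5 differences, 3 transitions and 2 transversions over 44 sites: P = 3/44 = 0.068182, Q = 2/44 = 0.045455.
d = −0.5·ln(0.818181) − 0.25·ln(0.909090) = −0.5·(-0.200672) − 0.25·(-0.095311) = 0.1242.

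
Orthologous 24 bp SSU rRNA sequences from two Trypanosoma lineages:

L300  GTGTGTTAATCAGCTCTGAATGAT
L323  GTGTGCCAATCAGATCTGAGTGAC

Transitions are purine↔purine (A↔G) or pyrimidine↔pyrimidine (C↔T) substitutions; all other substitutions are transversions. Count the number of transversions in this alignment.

The sequences differ at positions 6 (T/C, transition), 7 (T/C, transition), 14 (C/A, transversion), 20 (A/G, transition), 24 (T/C, transition).
Of the 5 differences, 4 transitions and 1 transversion, so the answer is 1.

1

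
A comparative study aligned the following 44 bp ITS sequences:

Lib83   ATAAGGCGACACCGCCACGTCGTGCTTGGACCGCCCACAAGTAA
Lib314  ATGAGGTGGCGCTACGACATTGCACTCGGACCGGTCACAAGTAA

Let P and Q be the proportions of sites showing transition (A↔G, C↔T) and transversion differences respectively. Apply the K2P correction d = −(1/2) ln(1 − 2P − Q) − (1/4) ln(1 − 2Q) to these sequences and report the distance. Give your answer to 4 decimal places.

0.4707

Mismatches occur at site 3 (A↔G, transition), site 7 (C↔T, transition), site 9 (A↔G, transition), site 11 (A↔G, transition), site 13 (C↔T, transition), site 14 (G↔A, transition), site 16 (C↔G, transversion), site 19 (G↔A, transition), site 21 (C↔T, transition), site 23 (T↔C, transition), site 24 (G↔A, transition), site 27 (T↔C, transition), site 34 (C↔G, transversion), site 35 (C↔T, transition).
Of the 14 differences, 12 transitions and 2 transversions over 44 sites: P = 12/44 = 0.272727, Q = 2/44 = 0.045455.
d = −0.5·ln(0.409091) − 0.25·ln(0.909090) = −0.5·(-0.893818) − 0.25·(-0.095311) = 0.4707.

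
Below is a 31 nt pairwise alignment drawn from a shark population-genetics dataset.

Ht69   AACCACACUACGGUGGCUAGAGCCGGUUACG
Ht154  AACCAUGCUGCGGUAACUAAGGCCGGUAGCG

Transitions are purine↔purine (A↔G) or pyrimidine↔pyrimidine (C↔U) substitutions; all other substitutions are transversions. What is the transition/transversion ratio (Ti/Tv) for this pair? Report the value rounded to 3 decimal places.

8.000

Differing sites — 6:C/U (Ti); 7:A/G (Ti); 10:A/G (Ti); 15:G/A (Ti); 16:G/A (Ti); 20:G/A (Ti); 21:A/G (Ti); 28:U/A (Tv); 29:A/G (Ti).
Of the 9 differences, 8 transitions and 1 transversion, so Ti/Tv = 8/1 = 8.000.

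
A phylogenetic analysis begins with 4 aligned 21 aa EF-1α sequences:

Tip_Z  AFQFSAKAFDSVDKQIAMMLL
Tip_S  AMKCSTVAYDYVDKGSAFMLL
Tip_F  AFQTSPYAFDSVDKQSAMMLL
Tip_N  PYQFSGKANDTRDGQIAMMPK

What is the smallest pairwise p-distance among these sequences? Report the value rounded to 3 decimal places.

0.190

Pairwise Hamming distances:
  Tip_Z vs Tip_S: 10
  Tip_Z vs Tip_F: 4
  Tip_Z vs Tip_N: 9
  Tip_S vs Tip_F: 9
  Tip_S vs Tip_N: 15
  Tip_F vs Tip_N: 12
The smallest is 4 mismatches, between Tip_Z and Tip_F; p = 4/21 = 0.190.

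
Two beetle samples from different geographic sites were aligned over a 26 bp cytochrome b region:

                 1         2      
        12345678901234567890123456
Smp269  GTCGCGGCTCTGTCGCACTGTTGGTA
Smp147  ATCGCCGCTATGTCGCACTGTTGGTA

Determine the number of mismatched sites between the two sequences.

Differing sites — 1:G/A; 6:G/C; 10:C/A.
That gives 3 mismatches out of 26 aligned sites, so the Hamming distance is 3.

3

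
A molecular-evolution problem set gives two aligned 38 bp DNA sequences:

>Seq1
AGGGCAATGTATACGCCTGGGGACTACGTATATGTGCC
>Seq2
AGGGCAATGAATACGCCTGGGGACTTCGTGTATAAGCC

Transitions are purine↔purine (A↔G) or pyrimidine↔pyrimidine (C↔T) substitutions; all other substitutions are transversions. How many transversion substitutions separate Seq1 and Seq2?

Differing sites — 10:T/A (Tv); 26:A/T (Tv); 30:A/G (Ti); 34:G/A (Ti); 35:T/A (Tv).
Of the 5 differences, 2 transitions and 3 transversions, so the answer is 3.

3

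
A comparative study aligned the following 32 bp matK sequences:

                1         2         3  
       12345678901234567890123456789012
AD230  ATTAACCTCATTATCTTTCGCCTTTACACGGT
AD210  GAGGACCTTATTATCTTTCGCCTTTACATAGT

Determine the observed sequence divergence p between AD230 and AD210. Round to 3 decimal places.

0.219

Mismatches occur at site 1 (A/G), site 2 (T/A), site 3 (T/G), site 4 (A/G), site 9 (C/T), site 29 (C/T), site 30 (G/A).
There are 7 differences over 32 sites, so p = 7/32 = 0.219.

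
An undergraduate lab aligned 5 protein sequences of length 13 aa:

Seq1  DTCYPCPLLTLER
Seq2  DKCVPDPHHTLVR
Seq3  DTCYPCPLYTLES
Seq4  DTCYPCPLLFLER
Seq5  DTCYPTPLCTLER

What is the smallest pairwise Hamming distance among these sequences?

Pairwise Hamming distances:
  Seq1 vs Seq2: 6
  Seq1 vs Seq3: 2
  Seq1 vs Seq4: 1
  Seq1 vs Seq5: 2
  Seq2 vs Seq3: 7
  Seq2 vs Seq4: 7
  Seq2 vs Seq5: 6
  Seq3 vs Seq4: 3
  Seq3 vs Seq5: 3
  Seq4 vs Seq5: 3
The smallest is 1, between Seq1 and Seq4.

1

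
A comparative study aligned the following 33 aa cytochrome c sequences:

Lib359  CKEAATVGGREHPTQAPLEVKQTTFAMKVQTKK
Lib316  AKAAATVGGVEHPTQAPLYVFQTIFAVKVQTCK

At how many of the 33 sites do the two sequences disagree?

8

The sequences differ at positions 1 (C/A), 3 (E/A), 10 (R/V), 19 (E/Y), 21 (K/F), 24 (T/I), 27 (M/V), 32 (K/C).
That gives 8 mismatches out of 33 aligned sites, so the Hamming distance is 8.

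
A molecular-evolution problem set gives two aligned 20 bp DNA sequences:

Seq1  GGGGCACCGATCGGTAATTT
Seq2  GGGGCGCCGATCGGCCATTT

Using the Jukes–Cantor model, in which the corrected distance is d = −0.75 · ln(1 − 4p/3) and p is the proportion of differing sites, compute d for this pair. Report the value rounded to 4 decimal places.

Differing sites — 6:A/G; 15:T/C; 16:A/C.
p = 3/20 = 0.150000.
d = −0.75 · ln(1 − (4/3)·0.150000) = −0.75 · ln(0.800000) = −0.75 · (-0.223144) = 0.1674.

0.1674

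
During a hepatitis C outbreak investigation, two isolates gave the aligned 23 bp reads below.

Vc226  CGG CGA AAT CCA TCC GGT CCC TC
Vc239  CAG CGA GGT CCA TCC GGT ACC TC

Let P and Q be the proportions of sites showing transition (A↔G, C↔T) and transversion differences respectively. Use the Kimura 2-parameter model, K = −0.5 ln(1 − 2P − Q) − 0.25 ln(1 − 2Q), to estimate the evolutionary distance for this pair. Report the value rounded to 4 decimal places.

Differing sites — 2:G/A (Ti); 7:A/G (Ti); 8:A/G (Ti); 19:C/A (Tv).
Of the 4 differences, 3 transitions and 1 transversion over 23 sites: P = 3/23 = 0.130435, Q = 1/23 = 0.043478.
d = −0.5·ln(0.695652) − 0.25·ln(0.913044) = −0.5·(-0.362906) − 0.25·(-0.090971) = 0.2042.

0.2042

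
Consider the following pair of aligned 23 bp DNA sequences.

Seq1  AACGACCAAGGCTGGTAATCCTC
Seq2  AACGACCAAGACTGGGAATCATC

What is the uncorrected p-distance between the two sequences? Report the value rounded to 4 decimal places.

0.1304

The sequences differ at positions 11 (G/A), 16 (T/G), 21 (C/A).
There are 3 differences over 23 sites, so p = 3/23 = 0.1304.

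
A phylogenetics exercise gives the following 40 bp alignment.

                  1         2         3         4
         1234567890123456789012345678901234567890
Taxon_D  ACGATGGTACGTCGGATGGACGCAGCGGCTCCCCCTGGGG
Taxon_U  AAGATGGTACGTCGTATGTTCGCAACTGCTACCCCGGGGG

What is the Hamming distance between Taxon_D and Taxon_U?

8

Differing sites — 2:C/A; 15:G/T; 19:G/T; 20:A/T; 25:G/A; 27:G/T; 31:C/A; 36:T/G.
That gives 8 mismatches out of 40 aligned sites, so the Hamming distance is 8.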